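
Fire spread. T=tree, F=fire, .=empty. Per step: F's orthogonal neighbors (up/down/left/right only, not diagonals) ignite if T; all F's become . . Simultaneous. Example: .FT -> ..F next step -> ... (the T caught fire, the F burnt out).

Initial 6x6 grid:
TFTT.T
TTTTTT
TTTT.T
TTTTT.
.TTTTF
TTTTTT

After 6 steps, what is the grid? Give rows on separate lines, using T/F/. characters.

Step 1: 5 trees catch fire, 2 burn out
  F.FT.T
  TFTTTT
  TTTT.T
  TTTTT.
  .TTTF.
  TTTTTF
Step 2: 7 trees catch fire, 5 burn out
  ...F.T
  F.FTTT
  TFTT.T
  TTTTF.
  .TTF..
  TTTTF.
Step 3: 7 trees catch fire, 7 burn out
  .....T
  ...FTT
  F.FT.T
  TFTF..
  .TF...
  TTTF..
Step 4: 6 trees catch fire, 7 burn out
  .....T
  ....FT
  ...F.T
  F.F...
  .F....
  TTF...
Step 5: 2 trees catch fire, 6 burn out
  .....T
  .....F
  .....T
  ......
  ......
  TF....
Step 6: 3 trees catch fire, 2 burn out
  .....F
  ......
  .....F
  ......
  ......
  F.....

.....F
......
.....F
......
......
F.....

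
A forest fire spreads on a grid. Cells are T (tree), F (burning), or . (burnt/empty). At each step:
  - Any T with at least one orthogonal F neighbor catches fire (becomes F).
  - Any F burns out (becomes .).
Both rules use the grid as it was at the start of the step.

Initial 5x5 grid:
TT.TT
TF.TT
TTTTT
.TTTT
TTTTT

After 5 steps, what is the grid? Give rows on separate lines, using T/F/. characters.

Step 1: 3 trees catch fire, 1 burn out
  TF.TT
  F..TT
  TFTTT
  .TTTT
  TTTTT
Step 2: 4 trees catch fire, 3 burn out
  F..TT
  ...TT
  F.FTT
  .FTTT
  TTTTT
Step 3: 3 trees catch fire, 4 burn out
  ...TT
  ...TT
  ...FT
  ..FTT
  TFTTT
Step 4: 5 trees catch fire, 3 burn out
  ...TT
  ...FT
  ....F
  ...FT
  F.FTT
Step 5: 4 trees catch fire, 5 burn out
  ...FT
  ....F
  .....
  ....F
  ...FT

...FT
....F
.....
....F
...FT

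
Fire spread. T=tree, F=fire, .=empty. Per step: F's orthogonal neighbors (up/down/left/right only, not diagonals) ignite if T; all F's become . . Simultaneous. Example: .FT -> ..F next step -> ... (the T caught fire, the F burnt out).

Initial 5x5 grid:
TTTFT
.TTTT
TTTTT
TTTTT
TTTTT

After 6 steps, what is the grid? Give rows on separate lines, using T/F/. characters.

Step 1: 3 trees catch fire, 1 burn out
  TTF.F
  .TTFT
  TTTTT
  TTTTT
  TTTTT
Step 2: 4 trees catch fire, 3 burn out
  TF...
  .TF.F
  TTTFT
  TTTTT
  TTTTT
Step 3: 5 trees catch fire, 4 burn out
  F....
  .F...
  TTF.F
  TTTFT
  TTTTT
Step 4: 4 trees catch fire, 5 burn out
  .....
  .....
  TF...
  TTF.F
  TTTFT
Step 5: 4 trees catch fire, 4 burn out
  .....
  .....
  F....
  TF...
  TTF.F
Step 6: 2 trees catch fire, 4 burn out
  .....
  .....
  .....
  F....
  TF...

.....
.....
.....
F....
TF...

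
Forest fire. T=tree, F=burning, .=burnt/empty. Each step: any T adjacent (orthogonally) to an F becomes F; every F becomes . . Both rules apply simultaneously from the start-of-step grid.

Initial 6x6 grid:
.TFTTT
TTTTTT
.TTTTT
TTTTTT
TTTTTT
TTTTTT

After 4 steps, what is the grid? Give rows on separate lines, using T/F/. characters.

Step 1: 3 trees catch fire, 1 burn out
  .F.FTT
  TTFTTT
  .TTTTT
  TTTTTT
  TTTTTT
  TTTTTT
Step 2: 4 trees catch fire, 3 burn out
  ....FT
  TF.FTT
  .TFTTT
  TTTTTT
  TTTTTT
  TTTTTT
Step 3: 6 trees catch fire, 4 burn out
  .....F
  F...FT
  .F.FTT
  TTFTTT
  TTTTTT
  TTTTTT
Step 4: 5 trees catch fire, 6 burn out
  ......
  .....F
  ....FT
  TF.FTT
  TTFTTT
  TTTTTT

......
.....F
....FT
TF.FTT
TTFTTT
TTTTTT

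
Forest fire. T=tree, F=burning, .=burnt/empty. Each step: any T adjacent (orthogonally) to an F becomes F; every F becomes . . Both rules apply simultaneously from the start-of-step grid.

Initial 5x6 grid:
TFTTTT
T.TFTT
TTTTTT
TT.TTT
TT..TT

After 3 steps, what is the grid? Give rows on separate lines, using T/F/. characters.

Step 1: 6 trees catch fire, 2 burn out
  F.FFTT
  T.F.FT
  TTTFTT
  TT.TTT
  TT..TT
Step 2: 6 trees catch fire, 6 burn out
  ....FT
  F....F
  TTF.FT
  TT.FTT
  TT..TT
Step 3: 5 trees catch fire, 6 burn out
  .....F
  ......
  FF...F
  TT..FT
  TT..TT

.....F
......
FF...F
TT..FT
TT..TT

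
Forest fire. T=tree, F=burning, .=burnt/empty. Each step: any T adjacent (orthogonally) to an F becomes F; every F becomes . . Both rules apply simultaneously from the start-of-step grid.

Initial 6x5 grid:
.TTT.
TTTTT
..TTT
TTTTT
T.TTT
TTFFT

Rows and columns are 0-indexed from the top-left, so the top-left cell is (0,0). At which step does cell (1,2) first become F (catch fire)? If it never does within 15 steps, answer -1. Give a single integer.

Step 1: cell (1,2)='T' (+4 fires, +2 burnt)
Step 2: cell (1,2)='T' (+4 fires, +4 burnt)
Step 3: cell (1,2)='T' (+5 fires, +4 burnt)
Step 4: cell (1,2)='F' (+4 fires, +5 burnt)
  -> target ignites at step 4
Step 5: cell (1,2)='.' (+4 fires, +4 burnt)
Step 6: cell (1,2)='.' (+2 fires, +4 burnt)
Step 7: cell (1,2)='.' (+0 fires, +2 burnt)
  fire out at step 7

4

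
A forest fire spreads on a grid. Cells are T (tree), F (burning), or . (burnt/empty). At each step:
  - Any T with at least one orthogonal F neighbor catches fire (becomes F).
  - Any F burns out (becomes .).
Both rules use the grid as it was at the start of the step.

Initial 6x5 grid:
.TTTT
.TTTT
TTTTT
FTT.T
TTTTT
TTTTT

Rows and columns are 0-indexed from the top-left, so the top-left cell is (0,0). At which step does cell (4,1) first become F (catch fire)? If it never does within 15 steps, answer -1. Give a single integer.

Step 1: cell (4,1)='T' (+3 fires, +1 burnt)
Step 2: cell (4,1)='F' (+4 fires, +3 burnt)
  -> target ignites at step 2
Step 3: cell (4,1)='.' (+4 fires, +4 burnt)
Step 4: cell (4,1)='.' (+5 fires, +4 burnt)
Step 5: cell (4,1)='.' (+5 fires, +5 burnt)
Step 6: cell (4,1)='.' (+4 fires, +5 burnt)
Step 7: cell (4,1)='.' (+1 fires, +4 burnt)
Step 8: cell (4,1)='.' (+0 fires, +1 burnt)
  fire out at step 8

2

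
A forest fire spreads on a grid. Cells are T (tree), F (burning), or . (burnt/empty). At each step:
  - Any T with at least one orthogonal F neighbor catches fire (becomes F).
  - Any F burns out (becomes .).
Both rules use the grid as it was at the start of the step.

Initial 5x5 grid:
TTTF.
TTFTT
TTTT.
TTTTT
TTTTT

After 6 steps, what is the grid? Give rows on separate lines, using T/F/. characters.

Step 1: 4 trees catch fire, 2 burn out
  TTF..
  TF.FT
  TTFT.
  TTTTT
  TTTTT
Step 2: 6 trees catch fire, 4 burn out
  TF...
  F...F
  TF.F.
  TTFTT
  TTTTT
Step 3: 5 trees catch fire, 6 burn out
  F....
  .....
  F....
  TF.FT
  TTFTT
Step 4: 4 trees catch fire, 5 burn out
  .....
  .....
  .....
  F...F
  TF.FT
Step 5: 2 trees catch fire, 4 burn out
  .....
  .....
  .....
  .....
  F...F
Step 6: 0 trees catch fire, 2 burn out
  .....
  .....
  .....
  .....
  .....

.....
.....
.....
.....
.....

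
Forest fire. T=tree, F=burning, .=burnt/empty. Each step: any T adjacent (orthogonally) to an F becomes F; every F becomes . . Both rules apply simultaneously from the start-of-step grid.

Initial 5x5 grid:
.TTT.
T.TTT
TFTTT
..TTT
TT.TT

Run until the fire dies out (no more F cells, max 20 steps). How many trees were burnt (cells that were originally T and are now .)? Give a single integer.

Answer: 16

Derivation:
Step 1: +2 fires, +1 burnt (F count now 2)
Step 2: +4 fires, +2 burnt (F count now 4)
Step 3: +4 fires, +4 burnt (F count now 4)
Step 4: +5 fires, +4 burnt (F count now 5)
Step 5: +1 fires, +5 burnt (F count now 1)
Step 6: +0 fires, +1 burnt (F count now 0)
Fire out after step 6
Initially T: 18, now '.': 23
Total burnt (originally-T cells now '.'): 16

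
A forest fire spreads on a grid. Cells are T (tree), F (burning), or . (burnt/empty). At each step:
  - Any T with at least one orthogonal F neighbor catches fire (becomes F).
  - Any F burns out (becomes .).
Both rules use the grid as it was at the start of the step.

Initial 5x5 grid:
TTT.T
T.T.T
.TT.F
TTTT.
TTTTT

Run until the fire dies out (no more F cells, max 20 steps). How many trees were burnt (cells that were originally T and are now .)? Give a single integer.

Step 1: +1 fires, +1 burnt (F count now 1)
Step 2: +1 fires, +1 burnt (F count now 1)
Step 3: +0 fires, +1 burnt (F count now 0)
Fire out after step 3
Initially T: 18, now '.': 9
Total burnt (originally-T cells now '.'): 2

Answer: 2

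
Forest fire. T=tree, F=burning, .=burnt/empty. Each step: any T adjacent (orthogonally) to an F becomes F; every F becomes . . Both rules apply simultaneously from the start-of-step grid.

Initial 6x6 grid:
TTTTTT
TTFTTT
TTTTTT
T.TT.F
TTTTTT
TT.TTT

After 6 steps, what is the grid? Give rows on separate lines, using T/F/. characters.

Step 1: 6 trees catch fire, 2 burn out
  TTFTTT
  TF.FTT
  TTFTTF
  T.TT..
  TTTTTF
  TT.TTT
Step 2: 11 trees catch fire, 6 burn out
  TF.FTT
  F...FF
  TF.FF.
  T.FT..
  TTTTF.
  TT.TTF
Step 3: 8 trees catch fire, 11 burn out
  F...FF
  ......
  F.....
  T..F..
  TTFF..
  TT.TF.
Step 4: 3 trees catch fire, 8 burn out
  ......
  ......
  ......
  F.....
  TF....
  TT.F..
Step 5: 2 trees catch fire, 3 burn out
  ......
  ......
  ......
  ......
  F.....
  TF....
Step 6: 1 trees catch fire, 2 burn out
  ......
  ......
  ......
  ......
  ......
  F.....

......
......
......
......
......
F.....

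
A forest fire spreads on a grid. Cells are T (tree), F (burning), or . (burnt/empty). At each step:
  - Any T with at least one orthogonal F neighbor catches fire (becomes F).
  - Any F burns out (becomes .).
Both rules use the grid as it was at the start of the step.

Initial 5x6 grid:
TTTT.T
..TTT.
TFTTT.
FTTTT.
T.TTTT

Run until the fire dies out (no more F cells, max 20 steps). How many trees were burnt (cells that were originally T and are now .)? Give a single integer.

Answer: 20

Derivation:
Step 1: +4 fires, +2 burnt (F count now 4)
Step 2: +3 fires, +4 burnt (F count now 3)
Step 3: +5 fires, +3 burnt (F count now 5)
Step 4: +5 fires, +5 burnt (F count now 5)
Step 5: +2 fires, +5 burnt (F count now 2)
Step 6: +1 fires, +2 burnt (F count now 1)
Step 7: +0 fires, +1 burnt (F count now 0)
Fire out after step 7
Initially T: 21, now '.': 29
Total burnt (originally-T cells now '.'): 20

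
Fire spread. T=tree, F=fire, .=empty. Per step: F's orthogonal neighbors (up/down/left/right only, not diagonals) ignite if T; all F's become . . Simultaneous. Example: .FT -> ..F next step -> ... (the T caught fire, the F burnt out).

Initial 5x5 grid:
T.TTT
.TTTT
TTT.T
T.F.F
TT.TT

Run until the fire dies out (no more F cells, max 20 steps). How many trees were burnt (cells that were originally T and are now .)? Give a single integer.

Step 1: +3 fires, +2 burnt (F count now 3)
Step 2: +4 fires, +3 burnt (F count now 4)
Step 3: +5 fires, +4 burnt (F count now 5)
Step 4: +2 fires, +5 burnt (F count now 2)
Step 5: +1 fires, +2 burnt (F count now 1)
Step 6: +1 fires, +1 burnt (F count now 1)
Step 7: +0 fires, +1 burnt (F count now 0)
Fire out after step 7
Initially T: 17, now '.': 24
Total burnt (originally-T cells now '.'): 16

Answer: 16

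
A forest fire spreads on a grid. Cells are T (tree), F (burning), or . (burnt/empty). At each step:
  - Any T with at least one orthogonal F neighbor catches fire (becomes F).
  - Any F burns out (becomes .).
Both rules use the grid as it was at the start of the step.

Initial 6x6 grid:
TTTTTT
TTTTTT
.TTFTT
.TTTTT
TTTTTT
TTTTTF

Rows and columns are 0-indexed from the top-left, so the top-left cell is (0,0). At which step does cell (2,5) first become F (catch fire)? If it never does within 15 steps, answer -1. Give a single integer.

Step 1: cell (2,5)='T' (+6 fires, +2 burnt)
Step 2: cell (2,5)='F' (+11 fires, +6 burnt)
  -> target ignites at step 2
Step 3: cell (2,5)='.' (+7 fires, +11 burnt)
Step 4: cell (2,5)='.' (+5 fires, +7 burnt)
Step 5: cell (2,5)='.' (+3 fires, +5 burnt)
Step 6: cell (2,5)='.' (+0 fires, +3 burnt)
  fire out at step 6

2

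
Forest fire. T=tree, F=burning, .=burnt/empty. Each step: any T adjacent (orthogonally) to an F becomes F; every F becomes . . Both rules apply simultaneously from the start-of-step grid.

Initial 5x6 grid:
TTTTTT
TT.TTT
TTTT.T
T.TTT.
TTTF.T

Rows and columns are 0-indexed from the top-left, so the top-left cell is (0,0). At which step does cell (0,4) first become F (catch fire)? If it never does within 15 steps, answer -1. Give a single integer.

Step 1: cell (0,4)='T' (+2 fires, +1 burnt)
Step 2: cell (0,4)='T' (+4 fires, +2 burnt)
Step 3: cell (0,4)='T' (+3 fires, +4 burnt)
Step 4: cell (0,4)='T' (+4 fires, +3 burnt)
Step 5: cell (0,4)='F' (+5 fires, +4 burnt)
  -> target ignites at step 5
Step 6: cell (0,4)='.' (+4 fires, +5 burnt)
Step 7: cell (0,4)='.' (+1 fires, +4 burnt)
Step 8: cell (0,4)='.' (+0 fires, +1 burnt)
  fire out at step 8

5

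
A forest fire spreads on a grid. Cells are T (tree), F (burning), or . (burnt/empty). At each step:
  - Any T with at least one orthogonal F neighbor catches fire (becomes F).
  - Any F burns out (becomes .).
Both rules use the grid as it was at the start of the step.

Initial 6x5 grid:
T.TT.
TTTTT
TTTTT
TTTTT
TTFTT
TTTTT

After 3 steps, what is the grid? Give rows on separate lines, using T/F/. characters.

Step 1: 4 trees catch fire, 1 burn out
  T.TT.
  TTTTT
  TTTTT
  TTFTT
  TF.FT
  TTFTT
Step 2: 7 trees catch fire, 4 burn out
  T.TT.
  TTTTT
  TTFTT
  TF.FT
  F...F
  TF.FT
Step 3: 7 trees catch fire, 7 burn out
  T.TT.
  TTFTT
  TF.FT
  F...F
  .....
  F...F

T.TT.
TTFTT
TF.FT
F...F
.....
F...F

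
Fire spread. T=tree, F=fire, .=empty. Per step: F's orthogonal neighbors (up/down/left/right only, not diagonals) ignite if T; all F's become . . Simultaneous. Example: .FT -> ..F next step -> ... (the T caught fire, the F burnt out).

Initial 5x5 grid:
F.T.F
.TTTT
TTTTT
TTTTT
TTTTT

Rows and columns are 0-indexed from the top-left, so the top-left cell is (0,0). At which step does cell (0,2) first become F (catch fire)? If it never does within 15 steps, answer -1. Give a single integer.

Step 1: cell (0,2)='T' (+1 fires, +2 burnt)
Step 2: cell (0,2)='T' (+2 fires, +1 burnt)
Step 3: cell (0,2)='T' (+3 fires, +2 burnt)
Step 4: cell (0,2)='F' (+5 fires, +3 burnt)
  -> target ignites at step 4
Step 5: cell (0,2)='.' (+3 fires, +5 burnt)
Step 6: cell (0,2)='.' (+3 fires, +3 burnt)
Step 7: cell (0,2)='.' (+2 fires, +3 burnt)
Step 8: cell (0,2)='.' (+1 fires, +2 burnt)
Step 9: cell (0,2)='.' (+0 fires, +1 burnt)
  fire out at step 9

4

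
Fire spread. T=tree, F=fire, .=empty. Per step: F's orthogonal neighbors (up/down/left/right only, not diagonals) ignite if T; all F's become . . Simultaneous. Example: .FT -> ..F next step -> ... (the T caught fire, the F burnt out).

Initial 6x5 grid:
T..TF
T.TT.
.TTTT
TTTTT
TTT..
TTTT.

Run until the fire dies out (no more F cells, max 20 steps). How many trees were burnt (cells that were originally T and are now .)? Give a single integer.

Answer: 19

Derivation:
Step 1: +1 fires, +1 burnt (F count now 1)
Step 2: +1 fires, +1 burnt (F count now 1)
Step 3: +2 fires, +1 burnt (F count now 2)
Step 4: +3 fires, +2 burnt (F count now 3)
Step 5: +3 fires, +3 burnt (F count now 3)
Step 6: +2 fires, +3 burnt (F count now 2)
Step 7: +3 fires, +2 burnt (F count now 3)
Step 8: +3 fires, +3 burnt (F count now 3)
Step 9: +1 fires, +3 burnt (F count now 1)
Step 10: +0 fires, +1 burnt (F count now 0)
Fire out after step 10
Initially T: 21, now '.': 28
Total burnt (originally-T cells now '.'): 19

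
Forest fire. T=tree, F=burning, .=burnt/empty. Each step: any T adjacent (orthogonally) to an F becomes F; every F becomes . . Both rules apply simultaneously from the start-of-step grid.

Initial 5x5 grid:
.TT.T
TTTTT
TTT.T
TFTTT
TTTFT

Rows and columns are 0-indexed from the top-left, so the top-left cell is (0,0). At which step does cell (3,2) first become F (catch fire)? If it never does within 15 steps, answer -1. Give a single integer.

Step 1: cell (3,2)='F' (+7 fires, +2 burnt)
  -> target ignites at step 1
Step 2: cell (3,2)='.' (+5 fires, +7 burnt)
Step 3: cell (3,2)='.' (+4 fires, +5 burnt)
Step 4: cell (3,2)='.' (+3 fires, +4 burnt)
Step 5: cell (3,2)='.' (+1 fires, +3 burnt)
Step 6: cell (3,2)='.' (+0 fires, +1 burnt)
  fire out at step 6

1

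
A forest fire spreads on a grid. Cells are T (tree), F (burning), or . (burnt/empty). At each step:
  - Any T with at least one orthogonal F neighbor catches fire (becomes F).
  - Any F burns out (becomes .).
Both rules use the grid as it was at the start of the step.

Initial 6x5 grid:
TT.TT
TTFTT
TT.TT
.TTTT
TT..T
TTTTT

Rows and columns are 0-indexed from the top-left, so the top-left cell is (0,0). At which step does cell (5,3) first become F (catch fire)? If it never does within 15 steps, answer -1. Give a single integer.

Step 1: cell (5,3)='T' (+2 fires, +1 burnt)
Step 2: cell (5,3)='T' (+6 fires, +2 burnt)
Step 3: cell (5,3)='T' (+6 fires, +6 burnt)
Step 4: cell (5,3)='T' (+3 fires, +6 burnt)
Step 5: cell (5,3)='T' (+3 fires, +3 burnt)
Step 6: cell (5,3)='T' (+3 fires, +3 burnt)
Step 7: cell (5,3)='F' (+1 fires, +3 burnt)
  -> target ignites at step 7
Step 8: cell (5,3)='.' (+0 fires, +1 burnt)
  fire out at step 8

7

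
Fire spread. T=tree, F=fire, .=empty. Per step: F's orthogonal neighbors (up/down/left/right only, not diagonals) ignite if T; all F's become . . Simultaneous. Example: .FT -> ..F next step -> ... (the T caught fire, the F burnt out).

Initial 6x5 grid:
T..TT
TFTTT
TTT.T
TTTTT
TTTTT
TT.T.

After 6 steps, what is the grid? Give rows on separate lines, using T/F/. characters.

Step 1: 3 trees catch fire, 1 burn out
  T..TT
  F.FTT
  TFT.T
  TTTTT
  TTTTT
  TT.T.
Step 2: 5 trees catch fire, 3 burn out
  F..TT
  ...FT
  F.F.T
  TFTTT
  TTTTT
  TT.T.
Step 3: 5 trees catch fire, 5 burn out
  ...FT
  ....F
  ....T
  F.FTT
  TFTTT
  TT.T.
Step 4: 6 trees catch fire, 5 burn out
  ....F
  .....
  ....F
  ...FT
  F.FTT
  TF.T.
Step 5: 3 trees catch fire, 6 burn out
  .....
  .....
  .....
  ....F
  ...FT
  F..T.
Step 6: 2 trees catch fire, 3 burn out
  .....
  .....
  .....
  .....
  ....F
  ...F.

.....
.....
.....
.....
....F
...F.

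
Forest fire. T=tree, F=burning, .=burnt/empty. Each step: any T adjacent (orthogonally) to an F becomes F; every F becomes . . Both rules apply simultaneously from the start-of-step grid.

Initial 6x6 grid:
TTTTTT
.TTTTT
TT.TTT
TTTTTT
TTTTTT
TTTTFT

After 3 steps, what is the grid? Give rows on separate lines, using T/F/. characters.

Step 1: 3 trees catch fire, 1 burn out
  TTTTTT
  .TTTTT
  TT.TTT
  TTTTTT
  TTTTFT
  TTTF.F
Step 2: 4 trees catch fire, 3 burn out
  TTTTTT
  .TTTTT
  TT.TTT
  TTTTFT
  TTTF.F
  TTF...
Step 3: 5 trees catch fire, 4 burn out
  TTTTTT
  .TTTTT
  TT.TFT
  TTTF.F
  TTF...
  TF....

TTTTTT
.TTTTT
TT.TFT
TTTF.F
TTF...
TF....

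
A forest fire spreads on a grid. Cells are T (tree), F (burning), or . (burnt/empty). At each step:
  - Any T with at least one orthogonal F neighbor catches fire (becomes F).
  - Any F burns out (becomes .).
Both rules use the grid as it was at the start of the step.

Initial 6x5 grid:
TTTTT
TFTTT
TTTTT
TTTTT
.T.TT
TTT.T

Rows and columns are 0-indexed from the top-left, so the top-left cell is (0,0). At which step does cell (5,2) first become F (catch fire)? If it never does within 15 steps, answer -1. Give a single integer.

Step 1: cell (5,2)='T' (+4 fires, +1 burnt)
Step 2: cell (5,2)='T' (+6 fires, +4 burnt)
Step 3: cell (5,2)='T' (+6 fires, +6 burnt)
Step 4: cell (5,2)='T' (+4 fires, +6 burnt)
Step 5: cell (5,2)='F' (+4 fires, +4 burnt)
  -> target ignites at step 5
Step 6: cell (5,2)='.' (+1 fires, +4 burnt)
Step 7: cell (5,2)='.' (+1 fires, +1 burnt)
Step 8: cell (5,2)='.' (+0 fires, +1 burnt)
  fire out at step 8

5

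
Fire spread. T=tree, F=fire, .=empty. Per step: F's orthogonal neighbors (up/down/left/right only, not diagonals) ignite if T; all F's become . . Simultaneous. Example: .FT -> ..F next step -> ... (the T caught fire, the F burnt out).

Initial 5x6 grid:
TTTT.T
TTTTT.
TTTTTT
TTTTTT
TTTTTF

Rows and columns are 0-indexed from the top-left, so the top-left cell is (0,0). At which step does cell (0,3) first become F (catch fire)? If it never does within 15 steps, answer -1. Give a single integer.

Step 1: cell (0,3)='T' (+2 fires, +1 burnt)
Step 2: cell (0,3)='T' (+3 fires, +2 burnt)
Step 3: cell (0,3)='T' (+3 fires, +3 burnt)
Step 4: cell (0,3)='T' (+4 fires, +3 burnt)
Step 5: cell (0,3)='T' (+4 fires, +4 burnt)
Step 6: cell (0,3)='F' (+4 fires, +4 burnt)
  -> target ignites at step 6
Step 7: cell (0,3)='.' (+3 fires, +4 burnt)
Step 8: cell (0,3)='.' (+2 fires, +3 burnt)
Step 9: cell (0,3)='.' (+1 fires, +2 burnt)
Step 10: cell (0,3)='.' (+0 fires, +1 burnt)
  fire out at step 10

6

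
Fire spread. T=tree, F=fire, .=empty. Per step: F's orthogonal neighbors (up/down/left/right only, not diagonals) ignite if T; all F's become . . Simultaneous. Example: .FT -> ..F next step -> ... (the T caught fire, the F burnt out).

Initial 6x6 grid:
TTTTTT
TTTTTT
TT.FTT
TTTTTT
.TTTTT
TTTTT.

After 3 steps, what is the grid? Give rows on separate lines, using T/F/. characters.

Step 1: 3 trees catch fire, 1 burn out
  TTTTTT
  TTTFTT
  TT..FT
  TTTFTT
  .TTTTT
  TTTTT.
Step 2: 7 trees catch fire, 3 burn out
  TTTFTT
  TTF.FT
  TT...F
  TTF.FT
  .TTFTT
  TTTTT.
Step 3: 9 trees catch fire, 7 burn out
  TTF.FT
  TF...F
  TT....
  TF...F
  .TF.FT
  TTTFT.

TTF.FT
TF...F
TT....
TF...F
.TF.FT
TTTFT.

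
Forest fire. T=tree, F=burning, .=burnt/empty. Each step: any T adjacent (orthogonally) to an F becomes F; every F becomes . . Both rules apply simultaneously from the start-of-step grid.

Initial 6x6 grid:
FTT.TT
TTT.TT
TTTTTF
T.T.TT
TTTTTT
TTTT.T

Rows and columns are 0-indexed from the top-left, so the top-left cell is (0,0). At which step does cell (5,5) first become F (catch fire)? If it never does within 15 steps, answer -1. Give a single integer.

Step 1: cell (5,5)='T' (+5 fires, +2 burnt)
Step 2: cell (5,5)='T' (+8 fires, +5 burnt)
Step 3: cell (5,5)='F' (+7 fires, +8 burnt)
  -> target ignites at step 3
Step 4: cell (5,5)='.' (+3 fires, +7 burnt)
Step 5: cell (5,5)='.' (+4 fires, +3 burnt)
Step 6: cell (5,5)='.' (+2 fires, +4 burnt)
Step 7: cell (5,5)='.' (+0 fires, +2 burnt)
  fire out at step 7

3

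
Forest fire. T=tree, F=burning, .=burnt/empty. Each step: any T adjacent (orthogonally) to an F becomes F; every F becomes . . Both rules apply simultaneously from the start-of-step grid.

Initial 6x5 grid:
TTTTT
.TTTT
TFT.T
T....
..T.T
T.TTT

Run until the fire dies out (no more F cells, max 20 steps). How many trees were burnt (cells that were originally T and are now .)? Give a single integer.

Step 1: +3 fires, +1 burnt (F count now 3)
Step 2: +3 fires, +3 burnt (F count now 3)
Step 3: +3 fires, +3 burnt (F count now 3)
Step 4: +2 fires, +3 burnt (F count now 2)
Step 5: +2 fires, +2 burnt (F count now 2)
Step 6: +0 fires, +2 burnt (F count now 0)
Fire out after step 6
Initially T: 19, now '.': 24
Total burnt (originally-T cells now '.'): 13

Answer: 13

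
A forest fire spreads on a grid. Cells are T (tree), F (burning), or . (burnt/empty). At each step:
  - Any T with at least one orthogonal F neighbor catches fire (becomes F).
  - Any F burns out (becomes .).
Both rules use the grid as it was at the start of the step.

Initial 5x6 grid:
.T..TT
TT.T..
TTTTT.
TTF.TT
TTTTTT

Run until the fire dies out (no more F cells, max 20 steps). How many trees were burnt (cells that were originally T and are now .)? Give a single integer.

Answer: 19

Derivation:
Step 1: +3 fires, +1 burnt (F count now 3)
Step 2: +5 fires, +3 burnt (F count now 5)
Step 3: +6 fires, +5 burnt (F count now 6)
Step 4: +4 fires, +6 burnt (F count now 4)
Step 5: +1 fires, +4 burnt (F count now 1)
Step 6: +0 fires, +1 burnt (F count now 0)
Fire out after step 6
Initially T: 21, now '.': 28
Total burnt (originally-T cells now '.'): 19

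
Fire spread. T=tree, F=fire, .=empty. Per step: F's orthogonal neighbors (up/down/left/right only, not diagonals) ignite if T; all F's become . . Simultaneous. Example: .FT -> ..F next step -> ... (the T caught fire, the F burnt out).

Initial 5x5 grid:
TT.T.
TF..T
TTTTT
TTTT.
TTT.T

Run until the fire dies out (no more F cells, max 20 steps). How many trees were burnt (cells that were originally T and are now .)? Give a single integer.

Step 1: +3 fires, +1 burnt (F count now 3)
Step 2: +4 fires, +3 burnt (F count now 4)
Step 3: +4 fires, +4 burnt (F count now 4)
Step 4: +4 fires, +4 burnt (F count now 4)
Step 5: +1 fires, +4 burnt (F count now 1)
Step 6: +0 fires, +1 burnt (F count now 0)
Fire out after step 6
Initially T: 18, now '.': 23
Total burnt (originally-T cells now '.'): 16

Answer: 16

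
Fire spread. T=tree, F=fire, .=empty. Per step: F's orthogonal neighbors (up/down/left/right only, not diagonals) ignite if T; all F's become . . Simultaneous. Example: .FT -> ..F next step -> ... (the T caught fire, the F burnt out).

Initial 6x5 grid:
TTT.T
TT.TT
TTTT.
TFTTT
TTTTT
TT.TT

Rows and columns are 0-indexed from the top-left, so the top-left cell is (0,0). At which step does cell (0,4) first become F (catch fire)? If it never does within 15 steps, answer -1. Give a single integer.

Step 1: cell (0,4)='T' (+4 fires, +1 burnt)
Step 2: cell (0,4)='T' (+7 fires, +4 burnt)
Step 3: cell (0,4)='T' (+6 fires, +7 burnt)
Step 4: cell (0,4)='T' (+5 fires, +6 burnt)
Step 5: cell (0,4)='T' (+2 fires, +5 burnt)
Step 6: cell (0,4)='F' (+1 fires, +2 burnt)
  -> target ignites at step 6
Step 7: cell (0,4)='.' (+0 fires, +1 burnt)
  fire out at step 7

6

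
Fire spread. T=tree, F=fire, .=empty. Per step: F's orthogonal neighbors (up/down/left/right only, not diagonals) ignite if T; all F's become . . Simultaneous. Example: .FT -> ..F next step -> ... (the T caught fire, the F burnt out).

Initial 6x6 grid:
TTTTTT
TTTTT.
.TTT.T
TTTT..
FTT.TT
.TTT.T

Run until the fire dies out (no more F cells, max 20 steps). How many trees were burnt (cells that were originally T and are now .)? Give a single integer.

Answer: 23

Derivation:
Step 1: +2 fires, +1 burnt (F count now 2)
Step 2: +3 fires, +2 burnt (F count now 3)
Step 3: +3 fires, +3 burnt (F count now 3)
Step 4: +4 fires, +3 burnt (F count now 4)
Step 5: +4 fires, +4 burnt (F count now 4)
Step 6: +3 fires, +4 burnt (F count now 3)
Step 7: +2 fires, +3 burnt (F count now 2)
Step 8: +1 fires, +2 burnt (F count now 1)
Step 9: +1 fires, +1 burnt (F count now 1)
Step 10: +0 fires, +1 burnt (F count now 0)
Fire out after step 10
Initially T: 27, now '.': 32
Total burnt (originally-T cells now '.'): 23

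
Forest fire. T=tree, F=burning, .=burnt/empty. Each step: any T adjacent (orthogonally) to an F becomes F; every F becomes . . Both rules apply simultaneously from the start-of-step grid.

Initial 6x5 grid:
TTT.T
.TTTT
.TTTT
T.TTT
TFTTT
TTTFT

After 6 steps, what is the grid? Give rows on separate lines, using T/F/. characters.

Step 1: 6 trees catch fire, 2 burn out
  TTT.T
  .TTTT
  .TTTT
  T.TTT
  F.FFT
  TFF.F
Step 2: 5 trees catch fire, 6 burn out
  TTT.T
  .TTTT
  .TTTT
  F.FFT
  ....F
  F....
Step 3: 3 trees catch fire, 5 burn out
  TTT.T
  .TTTT
  .TFFT
  ....F
  .....
  .....
Step 4: 4 trees catch fire, 3 burn out
  TTT.T
  .TFFT
  .F..F
  .....
  .....
  .....
Step 5: 3 trees catch fire, 4 burn out
  TTF.T
  .F..F
  .....
  .....
  .....
  .....
Step 6: 2 trees catch fire, 3 burn out
  TF..F
  .....
  .....
  .....
  .....
  .....

TF..F
.....
.....
.....
.....
.....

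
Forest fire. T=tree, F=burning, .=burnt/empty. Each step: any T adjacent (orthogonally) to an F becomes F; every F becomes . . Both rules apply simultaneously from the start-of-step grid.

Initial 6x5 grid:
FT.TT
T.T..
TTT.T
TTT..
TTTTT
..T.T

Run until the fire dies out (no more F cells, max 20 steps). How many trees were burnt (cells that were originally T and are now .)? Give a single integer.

Answer: 16

Derivation:
Step 1: +2 fires, +1 burnt (F count now 2)
Step 2: +1 fires, +2 burnt (F count now 1)
Step 3: +2 fires, +1 burnt (F count now 2)
Step 4: +3 fires, +2 burnt (F count now 3)
Step 5: +3 fires, +3 burnt (F count now 3)
Step 6: +1 fires, +3 burnt (F count now 1)
Step 7: +2 fires, +1 burnt (F count now 2)
Step 8: +1 fires, +2 burnt (F count now 1)
Step 9: +1 fires, +1 burnt (F count now 1)
Step 10: +0 fires, +1 burnt (F count now 0)
Fire out after step 10
Initially T: 19, now '.': 27
Total burnt (originally-T cells now '.'): 16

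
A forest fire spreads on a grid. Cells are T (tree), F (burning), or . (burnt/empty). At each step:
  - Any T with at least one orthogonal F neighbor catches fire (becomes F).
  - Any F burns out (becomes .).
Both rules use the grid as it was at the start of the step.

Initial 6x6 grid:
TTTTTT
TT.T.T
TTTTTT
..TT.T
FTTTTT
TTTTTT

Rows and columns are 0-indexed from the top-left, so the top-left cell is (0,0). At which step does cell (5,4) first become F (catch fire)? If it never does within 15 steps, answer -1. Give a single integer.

Step 1: cell (5,4)='T' (+2 fires, +1 burnt)
Step 2: cell (5,4)='T' (+2 fires, +2 burnt)
Step 3: cell (5,4)='T' (+3 fires, +2 burnt)
Step 4: cell (5,4)='T' (+4 fires, +3 burnt)
Step 5: cell (5,4)='F' (+4 fires, +4 burnt)
  -> target ignites at step 5
Step 6: cell (5,4)='.' (+6 fires, +4 burnt)
Step 7: cell (5,4)='.' (+4 fires, +6 burnt)
Step 8: cell (5,4)='.' (+4 fires, +4 burnt)
Step 9: cell (5,4)='.' (+1 fires, +4 burnt)
Step 10: cell (5,4)='.' (+0 fires, +1 burnt)
  fire out at step 10

5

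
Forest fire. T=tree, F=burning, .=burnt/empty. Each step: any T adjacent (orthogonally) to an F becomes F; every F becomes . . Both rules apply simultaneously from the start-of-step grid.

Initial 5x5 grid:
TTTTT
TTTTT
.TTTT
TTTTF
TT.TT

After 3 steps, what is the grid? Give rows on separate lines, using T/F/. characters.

Step 1: 3 trees catch fire, 1 burn out
  TTTTT
  TTTTT
  .TTTF
  TTTF.
  TT.TF
Step 2: 4 trees catch fire, 3 burn out
  TTTTT
  TTTTF
  .TTF.
  TTF..
  TT.F.
Step 3: 4 trees catch fire, 4 burn out
  TTTTF
  TTTF.
  .TF..
  TF...
  TT...

TTTTF
TTTF.
.TF..
TF...
TT...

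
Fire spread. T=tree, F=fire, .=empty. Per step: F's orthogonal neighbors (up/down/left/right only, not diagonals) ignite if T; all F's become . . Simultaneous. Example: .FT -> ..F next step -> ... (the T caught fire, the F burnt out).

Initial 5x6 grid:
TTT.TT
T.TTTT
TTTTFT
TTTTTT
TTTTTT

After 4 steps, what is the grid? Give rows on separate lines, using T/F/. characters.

Step 1: 4 trees catch fire, 1 burn out
  TTT.TT
  T.TTFT
  TTTF.F
  TTTTFT
  TTTTTT
Step 2: 7 trees catch fire, 4 burn out
  TTT.FT
  T.TF.F
  TTF...
  TTTF.F
  TTTTFT
Step 3: 6 trees catch fire, 7 burn out
  TTT..F
  T.F...
  TF....
  TTF...
  TTTF.F
Step 4: 4 trees catch fire, 6 burn out
  TTF...
  T.....
  F.....
  TF....
  TTF...

TTF...
T.....
F.....
TF....
TTF...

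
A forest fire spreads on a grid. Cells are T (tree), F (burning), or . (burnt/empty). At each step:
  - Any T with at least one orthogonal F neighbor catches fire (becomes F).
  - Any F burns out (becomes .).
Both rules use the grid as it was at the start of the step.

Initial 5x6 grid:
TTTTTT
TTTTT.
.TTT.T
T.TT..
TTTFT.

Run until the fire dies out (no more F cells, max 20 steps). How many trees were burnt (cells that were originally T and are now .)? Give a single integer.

Step 1: +3 fires, +1 burnt (F count now 3)
Step 2: +3 fires, +3 burnt (F count now 3)
Step 3: +3 fires, +3 burnt (F count now 3)
Step 4: +5 fires, +3 burnt (F count now 5)
Step 5: +3 fires, +5 burnt (F count now 3)
Step 6: +3 fires, +3 burnt (F count now 3)
Step 7: +1 fires, +3 burnt (F count now 1)
Step 8: +0 fires, +1 burnt (F count now 0)
Fire out after step 8
Initially T: 22, now '.': 29
Total burnt (originally-T cells now '.'): 21

Answer: 21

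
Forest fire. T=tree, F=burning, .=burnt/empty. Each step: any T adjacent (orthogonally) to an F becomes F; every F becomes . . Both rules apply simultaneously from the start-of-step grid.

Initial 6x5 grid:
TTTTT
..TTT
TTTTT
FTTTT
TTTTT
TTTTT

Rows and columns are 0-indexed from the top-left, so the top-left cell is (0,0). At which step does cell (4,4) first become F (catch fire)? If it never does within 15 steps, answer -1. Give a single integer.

Step 1: cell (4,4)='T' (+3 fires, +1 burnt)
Step 2: cell (4,4)='T' (+4 fires, +3 burnt)
Step 3: cell (4,4)='T' (+4 fires, +4 burnt)
Step 4: cell (4,4)='T' (+5 fires, +4 burnt)
Step 5: cell (4,4)='F' (+5 fires, +5 burnt)
  -> target ignites at step 5
Step 6: cell (4,4)='.' (+4 fires, +5 burnt)
Step 7: cell (4,4)='.' (+2 fires, +4 burnt)
Step 8: cell (4,4)='.' (+0 fires, +2 burnt)
  fire out at step 8

5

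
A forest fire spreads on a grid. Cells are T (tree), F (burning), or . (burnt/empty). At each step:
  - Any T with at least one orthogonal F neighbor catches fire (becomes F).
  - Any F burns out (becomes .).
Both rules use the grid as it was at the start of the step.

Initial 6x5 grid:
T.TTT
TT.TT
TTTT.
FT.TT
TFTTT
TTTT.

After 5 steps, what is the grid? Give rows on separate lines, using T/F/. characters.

Step 1: 5 trees catch fire, 2 burn out
  T.TTT
  TT.TT
  FTTT.
  .F.TT
  F.FTT
  TFTT.
Step 2: 5 trees catch fire, 5 burn out
  T.TTT
  FT.TT
  .FTT.
  ...TT
  ...FT
  F.FT.
Step 3: 6 trees catch fire, 5 burn out
  F.TTT
  .F.TT
  ..FT.
  ...FT
  ....F
  ...F.
Step 4: 2 trees catch fire, 6 burn out
  ..TTT
  ...TT
  ...F.
  ....F
  .....
  .....
Step 5: 1 trees catch fire, 2 burn out
  ..TTT
  ...FT
  .....
  .....
  .....
  .....

..TTT
...FT
.....
.....
.....
.....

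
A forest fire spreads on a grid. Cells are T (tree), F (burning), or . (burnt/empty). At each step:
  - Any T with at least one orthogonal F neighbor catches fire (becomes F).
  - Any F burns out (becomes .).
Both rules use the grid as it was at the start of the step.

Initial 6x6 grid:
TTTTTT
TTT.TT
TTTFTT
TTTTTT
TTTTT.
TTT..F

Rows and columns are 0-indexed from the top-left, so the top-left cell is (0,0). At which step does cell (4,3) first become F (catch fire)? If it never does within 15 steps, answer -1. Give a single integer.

Step 1: cell (4,3)='T' (+3 fires, +2 burnt)
Step 2: cell (4,3)='F' (+7 fires, +3 burnt)
  -> target ignites at step 2
Step 3: cell (4,3)='.' (+9 fires, +7 burnt)
Step 4: cell (4,3)='.' (+7 fires, +9 burnt)
Step 5: cell (4,3)='.' (+3 fires, +7 burnt)
Step 6: cell (4,3)='.' (+1 fires, +3 burnt)
Step 7: cell (4,3)='.' (+0 fires, +1 burnt)
  fire out at step 7

2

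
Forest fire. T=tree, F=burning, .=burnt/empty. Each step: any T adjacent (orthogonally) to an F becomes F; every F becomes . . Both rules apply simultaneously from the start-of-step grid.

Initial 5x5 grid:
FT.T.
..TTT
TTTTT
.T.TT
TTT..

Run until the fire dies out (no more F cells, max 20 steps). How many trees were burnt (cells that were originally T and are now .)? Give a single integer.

Step 1: +1 fires, +1 burnt (F count now 1)
Step 2: +0 fires, +1 burnt (F count now 0)
Fire out after step 2
Initially T: 16, now '.': 10
Total burnt (originally-T cells now '.'): 1

Answer: 1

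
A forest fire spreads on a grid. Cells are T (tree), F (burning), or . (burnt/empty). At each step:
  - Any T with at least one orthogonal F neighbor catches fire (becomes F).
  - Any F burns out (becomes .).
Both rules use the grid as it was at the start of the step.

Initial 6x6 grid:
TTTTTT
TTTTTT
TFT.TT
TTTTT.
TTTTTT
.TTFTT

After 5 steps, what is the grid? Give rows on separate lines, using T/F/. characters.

Step 1: 7 trees catch fire, 2 burn out
  TTTTTT
  TFTTTT
  F.F.TT
  TFTTT.
  TTTFTT
  .TF.FT
Step 2: 11 trees catch fire, 7 burn out
  TFTTTT
  F.FTTT
  ....TT
  F.FFT.
  TFF.FT
  .F...F
Step 3: 6 trees catch fire, 11 burn out
  F.FTTT
  ...FTT
  ....TT
  ....F.
  F....F
  ......
Step 4: 3 trees catch fire, 6 burn out
  ...FTT
  ....FT
  ....FT
  ......
  ......
  ......
Step 5: 3 trees catch fire, 3 burn out
  ....FT
  .....F
  .....F
  ......
  ......
  ......

....FT
.....F
.....F
......
......
......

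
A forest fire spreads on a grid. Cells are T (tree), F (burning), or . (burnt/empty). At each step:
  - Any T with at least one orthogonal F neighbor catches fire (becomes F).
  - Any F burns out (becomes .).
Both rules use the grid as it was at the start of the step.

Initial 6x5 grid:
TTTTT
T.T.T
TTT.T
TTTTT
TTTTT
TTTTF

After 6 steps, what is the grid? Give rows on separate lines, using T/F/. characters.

Step 1: 2 trees catch fire, 1 burn out
  TTTTT
  T.T.T
  TTT.T
  TTTTT
  TTTTF
  TTTF.
Step 2: 3 trees catch fire, 2 burn out
  TTTTT
  T.T.T
  TTT.T
  TTTTF
  TTTF.
  TTF..
Step 3: 4 trees catch fire, 3 burn out
  TTTTT
  T.T.T
  TTT.F
  TTTF.
  TTF..
  TF...
Step 4: 4 trees catch fire, 4 burn out
  TTTTT
  T.T.F
  TTT..
  TTF..
  TF...
  F....
Step 5: 4 trees catch fire, 4 burn out
  TTTTF
  T.T..
  TTF..
  TF...
  F....
  .....
Step 6: 4 trees catch fire, 4 burn out
  TTTF.
  T.F..
  TF...
  F....
  .....
  .....

TTTF.
T.F..
TF...
F....
.....
.....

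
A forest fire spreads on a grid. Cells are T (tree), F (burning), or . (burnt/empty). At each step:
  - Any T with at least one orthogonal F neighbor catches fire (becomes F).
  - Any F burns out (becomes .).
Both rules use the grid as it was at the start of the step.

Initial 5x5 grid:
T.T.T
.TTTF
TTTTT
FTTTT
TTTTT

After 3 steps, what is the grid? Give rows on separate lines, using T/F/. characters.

Step 1: 6 trees catch fire, 2 burn out
  T.T.F
  .TTF.
  FTTTF
  .FTTT
  FTTTT
Step 2: 6 trees catch fire, 6 burn out
  T.T..
  .TF..
  .FTF.
  ..FTF
  .FTTT
Step 3: 6 trees catch fire, 6 burn out
  T.F..
  .F...
  ..F..
  ...F.
  ..FTF

T.F..
.F...
..F..
...F.
..FTF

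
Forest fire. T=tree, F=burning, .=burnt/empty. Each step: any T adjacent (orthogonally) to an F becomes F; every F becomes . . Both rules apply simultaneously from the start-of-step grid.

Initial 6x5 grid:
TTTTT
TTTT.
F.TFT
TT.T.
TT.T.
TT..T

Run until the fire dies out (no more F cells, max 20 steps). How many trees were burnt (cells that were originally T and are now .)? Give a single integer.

Step 1: +6 fires, +2 burnt (F count now 6)
Step 2: +7 fires, +6 burnt (F count now 7)
Step 3: +5 fires, +7 burnt (F count now 5)
Step 4: +1 fires, +5 burnt (F count now 1)
Step 5: +0 fires, +1 burnt (F count now 0)
Fire out after step 5
Initially T: 20, now '.': 29
Total burnt (originally-T cells now '.'): 19

Answer: 19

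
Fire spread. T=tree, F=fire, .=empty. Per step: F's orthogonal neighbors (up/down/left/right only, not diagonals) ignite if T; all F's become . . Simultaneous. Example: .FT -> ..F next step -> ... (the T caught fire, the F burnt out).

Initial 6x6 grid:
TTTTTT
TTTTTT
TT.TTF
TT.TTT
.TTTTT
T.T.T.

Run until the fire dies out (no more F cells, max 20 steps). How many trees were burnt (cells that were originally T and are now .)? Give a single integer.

Step 1: +3 fires, +1 burnt (F count now 3)
Step 2: +5 fires, +3 burnt (F count now 5)
Step 3: +4 fires, +5 burnt (F count now 4)
Step 4: +4 fires, +4 burnt (F count now 4)
Step 5: +3 fires, +4 burnt (F count now 3)
Step 6: +5 fires, +3 burnt (F count now 5)
Step 7: +3 fires, +5 burnt (F count now 3)
Step 8: +1 fires, +3 burnt (F count now 1)
Step 9: +0 fires, +1 burnt (F count now 0)
Fire out after step 9
Initially T: 29, now '.': 35
Total burnt (originally-T cells now '.'): 28

Answer: 28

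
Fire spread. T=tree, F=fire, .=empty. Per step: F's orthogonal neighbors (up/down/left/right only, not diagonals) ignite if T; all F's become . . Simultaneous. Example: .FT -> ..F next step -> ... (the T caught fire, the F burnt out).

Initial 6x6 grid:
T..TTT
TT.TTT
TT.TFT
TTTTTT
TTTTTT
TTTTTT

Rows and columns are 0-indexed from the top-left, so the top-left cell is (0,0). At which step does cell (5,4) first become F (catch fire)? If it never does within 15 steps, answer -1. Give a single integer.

Step 1: cell (5,4)='T' (+4 fires, +1 burnt)
Step 2: cell (5,4)='T' (+6 fires, +4 burnt)
Step 3: cell (5,4)='F' (+6 fires, +6 burnt)
  -> target ignites at step 3
Step 4: cell (5,4)='.' (+4 fires, +6 burnt)
Step 5: cell (5,4)='.' (+4 fires, +4 burnt)
Step 6: cell (5,4)='.' (+4 fires, +4 burnt)
Step 7: cell (5,4)='.' (+2 fires, +4 burnt)
Step 8: cell (5,4)='.' (+1 fires, +2 burnt)
Step 9: cell (5,4)='.' (+0 fires, +1 burnt)
  fire out at step 9

3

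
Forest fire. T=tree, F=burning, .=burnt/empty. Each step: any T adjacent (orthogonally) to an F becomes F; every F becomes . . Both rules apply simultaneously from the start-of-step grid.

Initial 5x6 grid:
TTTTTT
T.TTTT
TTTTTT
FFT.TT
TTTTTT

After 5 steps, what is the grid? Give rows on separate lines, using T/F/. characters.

Step 1: 5 trees catch fire, 2 burn out
  TTTTTT
  T.TTTT
  FFTTTT
  ..F.TT
  FFTTTT
Step 2: 3 trees catch fire, 5 burn out
  TTTTTT
  F.TTTT
  ..FTTT
  ....TT
  ..FTTT
Step 3: 4 trees catch fire, 3 burn out
  FTTTTT
  ..FTTT
  ...FTT
  ....TT
  ...FTT
Step 4: 5 trees catch fire, 4 burn out
  .FFTTT
  ...FTT
  ....FT
  ....TT
  ....FT
Step 5: 5 trees catch fire, 5 burn out
  ...FTT
  ....FT
  .....F
  ....FT
  .....F

...FTT
....FT
.....F
....FT
.....F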